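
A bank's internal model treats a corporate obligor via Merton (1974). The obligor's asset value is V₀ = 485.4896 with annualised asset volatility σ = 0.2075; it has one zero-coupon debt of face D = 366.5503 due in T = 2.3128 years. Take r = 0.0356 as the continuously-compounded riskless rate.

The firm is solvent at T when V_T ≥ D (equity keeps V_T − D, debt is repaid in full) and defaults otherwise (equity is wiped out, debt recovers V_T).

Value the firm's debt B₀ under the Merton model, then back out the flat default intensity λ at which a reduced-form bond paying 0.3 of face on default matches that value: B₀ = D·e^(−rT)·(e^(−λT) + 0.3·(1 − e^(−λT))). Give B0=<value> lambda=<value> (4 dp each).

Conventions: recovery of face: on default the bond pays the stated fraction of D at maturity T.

B0=329.7338 lambda=0.0146

Work the structural quantities from V₀ = 485.4896 against face 366.5503:
d₁ = [ln(V₀/D) + (r + σ²/2)T] / (σ√T)
   = [ln(485.4896/366.5503) + (0.0356 + 0.5·0.2075²)·2.3128] / (0.2075·√2.3128)
   = [0.281022 + 0.132126] / 0.315564 = 1.309238
d₂ = d₁ − σ√T = 1.309238 − 0.315564 = 0.993674
N(d₁) = 0.904773,  N(d₂) = 0.839809,  e^(−rT) = 0.920963
E₀ = V₀·N(d₁) − D·e^(−rT)·N(d₂)
   = 485.4896·0.904773 − 366.5503·0.920963·0.839809 = 155.755829
B₀ = V₀ − E₀ = 485.4896 − 155.755829 = 329.733771
e^(−λT) = (B₀·e^(rT)/D − 0.3)/(1 − 0.3) = (329.7338·1.085820/366.5503 − 0.3)/0.7 = 0.96679985
λ = −ln(0.96679985)/2.3128 = 0.014599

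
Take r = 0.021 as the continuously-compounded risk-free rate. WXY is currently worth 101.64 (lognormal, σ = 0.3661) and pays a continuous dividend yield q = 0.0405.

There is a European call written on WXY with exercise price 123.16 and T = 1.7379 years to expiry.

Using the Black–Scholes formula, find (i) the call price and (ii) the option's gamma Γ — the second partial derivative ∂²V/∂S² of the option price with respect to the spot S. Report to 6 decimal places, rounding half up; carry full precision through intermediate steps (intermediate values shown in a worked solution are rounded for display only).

price = 10.483716
Γ = 0.007387

σ√T = 0.3661·√1.7379 = 0.482628
d₁ = (ln(S/K) + (r−q+σ²/2)T) / (σ√T) = (ln(101.64/123.16) + (0.021−0.0405+0.3661²/2)·1.7379) / 0.482628 = (-0.192047 + 0.082576) / 0.482628 = -0.226824
d₂ = d₁ − σ√T = -0.226824 − 0.482628 = -0.709452
e^{−rT} = 0.964162
e^{−qT} = 0.932035
N(d₁) = 0.410280,  N(d₂) = 0.239022
Call price V = S·e^{−qT}·N(d₁) − K·e^{−rT}·N(d₂) = 38.866686 − 28.382970 = 10.483716
φ(d₁) = (1/√(2π))·e^{−d₁²/2} = 0.388811
Γ = e^{−qT}·φ(d₁) / (S·σ·√T) = 0.007387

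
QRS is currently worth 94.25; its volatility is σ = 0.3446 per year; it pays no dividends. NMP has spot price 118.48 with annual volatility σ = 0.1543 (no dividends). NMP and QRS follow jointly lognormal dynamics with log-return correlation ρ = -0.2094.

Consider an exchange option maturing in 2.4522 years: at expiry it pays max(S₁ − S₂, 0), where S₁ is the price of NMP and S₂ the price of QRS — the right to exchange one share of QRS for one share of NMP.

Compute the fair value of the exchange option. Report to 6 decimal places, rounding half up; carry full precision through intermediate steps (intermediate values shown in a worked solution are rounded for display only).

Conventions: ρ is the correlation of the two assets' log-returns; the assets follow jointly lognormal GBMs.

σ_eff = √(σ₁² + σ₂² − 2ρσ₁σ₂) = √(0.1543² + 0.3446² − 2·-0.2094·0.1543·0.3446) = 0.405988
d₁ = (ln(S₁/S₂) + (q₂ − q₁ + σ_eff²/2)T) / (σ_eff√T) = (ln(118.48/94.25) + (0.0 − 0.0 + 0.082413)·2.4522) / 0.635756 = 0.677754
d₂ = d₁ − σ_eff√T = 0.677754 − 0.635756 = 0.041998
N(d₁) = 0.751036,  N(d₂) = 0.516750
V = S₁·e^{−q₁T}·N(d₁) − S₂·e^{−q₂T}·N(d₂) = 88.982764 − 48.703656 = 40.279108
Key observation: the rate r is irrelevant here: denominating values in QRS turns the exchange into a ratio option on S₁/S₂, and discounting at r drops out.

exchange price = 40.279108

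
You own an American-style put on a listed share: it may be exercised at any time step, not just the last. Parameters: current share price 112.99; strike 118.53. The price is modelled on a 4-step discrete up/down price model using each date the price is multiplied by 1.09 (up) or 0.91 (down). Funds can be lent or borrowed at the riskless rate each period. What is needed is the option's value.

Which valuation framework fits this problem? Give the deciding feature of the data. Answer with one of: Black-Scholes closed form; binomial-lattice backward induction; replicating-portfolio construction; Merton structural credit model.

framework: binomial-lattice backward induction

Key observation: early exercise of the strike-118.53 put must be checked at each of the 4 dates (spot 112.99), which forces a node-by-node comparison of intrinsic and continuation value backward from expiry.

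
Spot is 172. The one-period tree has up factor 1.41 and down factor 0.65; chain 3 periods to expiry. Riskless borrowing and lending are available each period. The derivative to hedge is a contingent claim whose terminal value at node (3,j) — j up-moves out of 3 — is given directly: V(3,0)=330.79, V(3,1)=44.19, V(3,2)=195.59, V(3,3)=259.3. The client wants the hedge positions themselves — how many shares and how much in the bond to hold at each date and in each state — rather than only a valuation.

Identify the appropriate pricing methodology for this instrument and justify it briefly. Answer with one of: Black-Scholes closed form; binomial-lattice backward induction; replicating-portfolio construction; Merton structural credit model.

framework: replicating-portfolio construction

Key observation: the task asks for the hedge itself — share and bond holdings at every node of the 3-period tree on spot 172 with factors 1.41/0.65 — which is exactly what the replicating-portfolio construction produces.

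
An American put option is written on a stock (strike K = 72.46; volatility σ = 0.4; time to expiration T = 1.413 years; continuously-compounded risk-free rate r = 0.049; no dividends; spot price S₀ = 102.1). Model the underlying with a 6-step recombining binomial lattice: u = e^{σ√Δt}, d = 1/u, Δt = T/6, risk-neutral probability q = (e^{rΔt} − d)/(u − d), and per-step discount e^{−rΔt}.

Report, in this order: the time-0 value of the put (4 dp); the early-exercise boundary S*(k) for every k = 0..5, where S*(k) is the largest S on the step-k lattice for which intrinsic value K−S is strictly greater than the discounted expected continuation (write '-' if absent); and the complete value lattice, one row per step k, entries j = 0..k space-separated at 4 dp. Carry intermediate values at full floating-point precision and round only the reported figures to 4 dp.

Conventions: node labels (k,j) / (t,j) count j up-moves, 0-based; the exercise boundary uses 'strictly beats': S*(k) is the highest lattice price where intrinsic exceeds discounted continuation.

params: Δt=0.23550 u=1.21423 d=0.82356 q=0.48133 e^(-rΔt)=0.98853
t_6 payoffs: 40.6025 25.4905 3.2098 0.0000 0.0000 0.0000 0.0000
t_5: node(5,0) S=38.6824 payoff=33.7776 vs cont=32.9462 → 33.7776 [stop]  node(5,1) S=57.0320 payoff=15.4280 vs cont=14.5966 → 15.4280 [stop]  node(5,2) S=84.0859 payoff=0.0000 vs cont=1.6457 → 1.6457 [wait]  node(5,3) S=123.9733 payoff=0.0000 vs cont=0.0000 → 0.0000 [wait]  node(5,4) S=182.7818 payoff=0.0000 vs cont=0.0000 → 0.0000 [wait]  node(5,5) S=269.4868 payoff=0.0000 vs cont=0.0000 → 0.0000 [wait]  ⇒ S*(5)=57.0320
t_4: node(4,0) S=46.9695 payoff=25.4905 vs cont=24.6591 → 25.4905 [stop]  node(4,1) S=69.2502 payoff=3.2098 vs cont=8.6932 → 8.6932 [wait]  node(4,2) S=102.1000 payoff=0.0000 vs cont=0.8438 → 0.8438 [wait]  node(4,3) S=150.5326 payoff=0.0000 vs cont=0.0000 → 0.0000 [wait]  node(4,4) S=221.9398 payoff=0.0000 vs cont=0.0000 → 0.0000 [wait]  ⇒ S*(4)=46.9695
t_3: node(3,0) S=57.0320 payoff=15.4280 vs cont=17.2057 → 17.2057 [wait]  node(3,1) S=84.0859 payoff=0.0000 vs cont=4.8587 → 4.8587 [wait]  node(3,2) S=123.9733 payoff=0.0000 vs cont=0.4326 → 0.4326 [wait]  node(3,3) S=182.7818 payoff=0.0000 vs cont=0.0000 → 0.0000 [wait]  ⇒ S*(3)=-
t_2: node(2,0) S=69.2502 payoff=3.2098 vs cont=11.1335 → 11.1335 [wait]  node(2,1) S=102.1000 payoff=0.0000 vs cont=2.6970 → 2.6970 [wait]  node(2,2) S=150.5326 payoff=0.0000 vs cont=0.2218 → 0.2218 [wait]  ⇒ S*(2)=-
t_1: node(1,0) S=84.0859 payoff=0.0000 vs cont=6.9916 → 6.9916 [wait]  node(1,1) S=123.9733 payoff=0.0000 vs cont=1.4883 → 1.4883 [wait]  ⇒ S*(1)=-
t_0: node(0,0) S=102.1000 payoff=0.0000 vs cont=4.2928 → 4.2928 [wait]  ⇒ S*(0)=-

price = 4.2928
boundary = - - - - 46.9695 57.0320
tree:
4.2928
6.9916 1.4883
11.1335 2.6970 0.2218
17.2057 4.8587 0.4326 0.0000
25.4905 8.6932 0.8438 0.0000 0.0000
33.7776 15.4280 1.6457 0.0000 0.0000 0.0000
40.6025 25.4905 3.2098 0.0000 0.0000 0.0000 0.0000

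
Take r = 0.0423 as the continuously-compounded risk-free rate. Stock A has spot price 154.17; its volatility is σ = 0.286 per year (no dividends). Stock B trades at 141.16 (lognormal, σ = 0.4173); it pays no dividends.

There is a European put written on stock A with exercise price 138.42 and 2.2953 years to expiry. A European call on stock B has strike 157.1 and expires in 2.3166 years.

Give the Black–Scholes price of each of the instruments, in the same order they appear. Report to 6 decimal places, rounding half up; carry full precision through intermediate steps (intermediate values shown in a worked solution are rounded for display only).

[stock A put K=138.42]
σ√T = 0.286·√2.2953 = 0.433297
d₁ = (ln(S/K) + (r+σ²/2)T) / (σ√T) = (ln(154.17/138.42) + (0.0423+0.286²/2)·2.2953) / 0.433297 = (0.107763 + 0.190964) / 0.433297 = 0.689429
d₂ = d₁ − σ√T = 0.689429 − 0.433297 = 0.256132
e^{−rT} = 0.907473
N(−d₁) = 0.245277,  N(−d₂) = 0.398924
price = K·e^{−rT}·N(−d₂) − S·N(−d₁) = 50.109865 − 37.814288 = 12.295577
[stock B call K=157.1]
σ√T = 0.4173·√2.3166 = 0.635147
d₁ = (ln(S/K) + (r+σ²/2)T) / (σ√T) = (ln(141.16/157.1) + (0.0423+0.4173²/2)·2.3166) / 0.635147 = (-0.106989 + 0.299698) / 0.635147 = 0.303409
d₂ = d₁ − σ√T = 0.303409 − 0.635147 = -0.331737
e^{−rT} = 0.906656
N(d₁) = 0.619211,  N(d₂) = 0.370044
price = S·N(d₁) − K·e^{−rT}·N(d₂) = 87.407812 − 52.707424 = 34.700388

price(stock A put K=138.42) = 12.295577
price(stock B call K=157.1) = 34.700388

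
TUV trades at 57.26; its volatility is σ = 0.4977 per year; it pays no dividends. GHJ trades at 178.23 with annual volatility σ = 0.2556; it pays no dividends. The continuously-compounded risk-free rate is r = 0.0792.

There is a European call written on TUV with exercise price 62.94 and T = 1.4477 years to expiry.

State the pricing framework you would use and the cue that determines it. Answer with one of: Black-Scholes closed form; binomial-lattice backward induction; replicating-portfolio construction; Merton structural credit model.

framework: Black-Scholes closed form

Key observation: a European claim on TUV (strike 62.94) — a lognormal (GBM) underlying with constant rate and volatility — has an exact closed-form value; no lattice or capital structure is involved.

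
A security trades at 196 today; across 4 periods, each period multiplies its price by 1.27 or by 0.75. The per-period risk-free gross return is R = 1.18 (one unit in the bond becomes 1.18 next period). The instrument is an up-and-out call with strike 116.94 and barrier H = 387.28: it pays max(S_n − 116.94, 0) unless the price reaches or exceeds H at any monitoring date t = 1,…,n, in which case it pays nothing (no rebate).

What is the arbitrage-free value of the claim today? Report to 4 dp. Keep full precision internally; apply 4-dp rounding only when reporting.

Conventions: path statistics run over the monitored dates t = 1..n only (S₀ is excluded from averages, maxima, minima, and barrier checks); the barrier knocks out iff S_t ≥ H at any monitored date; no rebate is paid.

No-arbitrage gives p* = (R−d)/(u−d) = 0.8269: enumerate every path, weight its payoff by its p*-probability, and discount by R^4.
Enumerate all 2^4 = 16 price paths (U = up ×1.27, D = down ×0.75); each path with k up-moves has probability p*^k·(1−p*)^(4−k).
DDDD: M=147.0000, payoff=0.0000, prob=0.000897
UDDD: M=248.9200, payoff=0.0000, prob=0.004287
DUDD: M=186.6900, payoff=0.0000, prob=0.004287
UUDD: M=316.1284, payoff=60.8822, prob=0.020484
DDUD: M=147.0000, payoff=0.0000, prob=0.004287
UDUD: M=248.9200, payoff=60.8822, prob=0.020484
DUUD: M=237.0963, payoff=60.8822, prob=0.020484
UUUD: M=401.4831, payoff=0.0000, prob=0.097867
DDDU: M=147.0000, payoff=0.0000, prob=0.004287
UDDU: M=248.9200, payoff=60.8822, prob=0.020484
DUDU: M=186.6900, payoff=60.8822, prob=0.020484
UUDU: M=316.1284, payoff=184.1723, prob=0.097867
DDUU: M=177.8222, payoff=60.8822, prob=0.020484
UDUU: M=301.1123, payoff=184.1723, prob=0.097867
DUUU: M=301.1123, payoff=184.1723, prob=0.097867
UUUU: M=509.8835, payoff=0.0000, prob=0.467585
Price = Σ prob·payoff / R^4 = 61.555513 / 1.938778 = 31.7496

price = 31.7496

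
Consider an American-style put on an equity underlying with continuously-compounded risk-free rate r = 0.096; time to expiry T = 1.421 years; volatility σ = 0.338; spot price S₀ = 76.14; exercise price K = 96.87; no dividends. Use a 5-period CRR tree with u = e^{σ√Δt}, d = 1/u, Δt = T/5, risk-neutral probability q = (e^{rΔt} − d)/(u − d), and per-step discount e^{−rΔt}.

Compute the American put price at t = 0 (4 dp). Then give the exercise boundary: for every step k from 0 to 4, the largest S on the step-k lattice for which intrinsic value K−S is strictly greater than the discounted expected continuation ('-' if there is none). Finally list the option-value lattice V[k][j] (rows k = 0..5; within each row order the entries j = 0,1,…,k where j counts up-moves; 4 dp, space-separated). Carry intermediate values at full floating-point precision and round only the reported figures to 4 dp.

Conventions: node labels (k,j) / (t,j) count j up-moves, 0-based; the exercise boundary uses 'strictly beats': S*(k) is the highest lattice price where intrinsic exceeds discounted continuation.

Δt=0.28420  u=1.19744  d=0.83511  q=0.53141  discount=0.97309
step 5 (expiry): payoffs max(K−S,0) = 65.9431 52.5247 33.2846 5.6966 0.0000 0.0000
step 4: (k=4,j=0): S=37.0333, K−S=59.8367, hold=57.2295 ⇒ V=59.8367 exercise | (k=4,j=1): S=53.1010, K−S=43.7690, hold=41.1618 ⇒ V=43.7690 exercise | (k=4,j=2): S=76.1400, K−S=20.7300, hold=18.1228 ⇒ V=20.7300 exercise | (k=4,j=3): S=109.1750, K−S=0.0000, hold=2.5975 ⇒ V=2.5975 continue | (k=4,j=4): S=156.5430, K−S=0.0000, hold=0.0000 ⇒ V=0.0000 continue  boundary S*=76.1400
step 3: (k=3,j=0): S=44.3453, K−S=52.5247, hold=49.9175 ⇒ V=52.5247 exercise | (k=3,j=1): S=63.5854, K−S=33.2846, hold=30.6774 ⇒ V=33.2846 exercise | (k=3,j=2): S=91.1734, K−S=5.6966, hold=10.7956 ⇒ V=10.7956 continue | (k=3,j=3): S=130.7309, K−S=0.0000, hold=1.1844 ⇒ V=1.1844 continue  boundary S*=63.5854
step 2: (k=2,j=0): S=53.1010, K−S=43.7690, hold=41.1618 ⇒ V=43.7690 exercise | (k=2,j=1): S=76.1400, K−S=20.7300, hold=20.7595 ⇒ V=20.7595 continue | (k=2,j=2): S=109.1750, K−S=0.0000, hold=5.5351 ⇒ V=5.5351 continue  boundary S*=53.1010
step 1: (k=1,j=0): S=63.5854, K−S=33.2846, hold=30.6926 ⇒ V=33.2846 exercise | (k=1,j=1): S=91.1734, K−S=5.6966, hold=12.3281 ⇒ V=12.3281 continue  boundary S*=63.5854
step 0: (k=0,j=0): S=76.1400, K−S=20.7300, hold=21.5520 ⇒ V=21.5520 continue  boundary S*=-

price = 21.5520
boundary = - 63.5854 53.1010 63.5854 76.1400
tree:
21.5520
33.2846 12.3281
43.7690 20.7595 5.5351
52.5247 33.2846 10.7956 1.1844
59.8367 43.7690 20.7300 2.5975 0.0000
65.9431 52.5247 33.2846 5.6966 0.0000 0.0000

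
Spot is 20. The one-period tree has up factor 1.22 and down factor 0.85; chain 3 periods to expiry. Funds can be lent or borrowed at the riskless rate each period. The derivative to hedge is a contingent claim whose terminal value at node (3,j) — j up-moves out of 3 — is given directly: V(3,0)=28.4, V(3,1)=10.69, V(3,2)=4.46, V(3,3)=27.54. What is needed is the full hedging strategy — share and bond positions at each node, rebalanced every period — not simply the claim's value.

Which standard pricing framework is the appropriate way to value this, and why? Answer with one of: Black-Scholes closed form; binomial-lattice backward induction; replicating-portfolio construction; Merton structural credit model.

framework: replicating-portfolio construction

Key observation: a price alone would not answer the question — the per-node share/bond construction on the spot-20, 1.22/0.85 tree is required, and only the replicating-portfolio method yields it.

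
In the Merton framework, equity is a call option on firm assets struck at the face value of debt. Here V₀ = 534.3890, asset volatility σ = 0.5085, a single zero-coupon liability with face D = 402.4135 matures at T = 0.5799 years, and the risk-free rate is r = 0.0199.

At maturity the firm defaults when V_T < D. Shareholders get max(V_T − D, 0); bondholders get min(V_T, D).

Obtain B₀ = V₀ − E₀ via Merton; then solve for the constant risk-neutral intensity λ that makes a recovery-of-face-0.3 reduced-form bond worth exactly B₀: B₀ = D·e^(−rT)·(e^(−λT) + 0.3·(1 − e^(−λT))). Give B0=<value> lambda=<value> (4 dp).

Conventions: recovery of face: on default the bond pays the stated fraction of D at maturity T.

Equity is a call on the firm's assets struck at D = 402.4135:
d₁ = [ln(V₀/D) + (r + σ²/2)T] / (σ√T)
   = [ln(534.3890/402.4135) + (0.0199 + 0.5·0.5085²)·0.5799] / (0.5085·√0.5799)
   = [0.283644 + 0.086513] / 0.387229 = 0.955913
d₂ = d₁ − σ√T = 0.955913 − 0.387229 = 0.568684
N(d₁) = 0.830442,  N(d₂) = 0.715215,  e^(−rT) = 0.988526
E₀ = V₀·N(d₁) − D·e^(−rT)·N(d₂)
   = 534.3890·0.830442 − 402.4135·0.988526·0.715215 = 159.269189
B₀ = V₀ − E₀ = 534.3890 − 159.269189 = 375.119811
e^(−λT) = (B₀·e^(rT)/D − 0.3)/(1 − 0.3) = (375.1198·1.011607/402.4135 − 0.3)/0.7 = 0.91856372
λ = −ln(0.91856372)/0.5799 = 0.146480

B0=375.1198 lambda=0.1465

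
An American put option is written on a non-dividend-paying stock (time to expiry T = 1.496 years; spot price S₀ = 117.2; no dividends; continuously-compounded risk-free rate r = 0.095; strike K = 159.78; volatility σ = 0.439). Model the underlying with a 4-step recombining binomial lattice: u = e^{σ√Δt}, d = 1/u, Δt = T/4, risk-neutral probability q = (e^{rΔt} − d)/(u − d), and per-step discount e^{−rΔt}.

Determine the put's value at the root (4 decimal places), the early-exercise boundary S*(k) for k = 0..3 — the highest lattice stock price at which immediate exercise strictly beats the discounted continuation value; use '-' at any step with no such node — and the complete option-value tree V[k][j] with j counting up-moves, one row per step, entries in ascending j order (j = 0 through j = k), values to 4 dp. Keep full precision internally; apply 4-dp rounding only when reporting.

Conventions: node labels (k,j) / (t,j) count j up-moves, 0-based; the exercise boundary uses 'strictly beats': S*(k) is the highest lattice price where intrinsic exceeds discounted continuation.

params: Δt=0.37400 u=1.30797 d=0.76455 q=0.49984 e^(-rΔt)=0.96509
t_4 payoffs: 119.7355 91.2730 42.5800 0.0000 0.0000
t_3: node(3,0) S=52.3768 payoff=107.4032 vs cont=101.8259 → 107.4032 [stop]  node(3,1) S=89.6048 payoff=70.1752 vs cont=64.5979 → 70.1752 [stop]  node(3,2) S=153.2935 payoff=6.4865 vs cont=20.5534 → 20.5534 [wait]  node(3,3) S=262.2505 payoff=0.0000 vs cont=0.0000 → 0.0000 [wait]  ⇒ S*(3)=89.6048
t_2: node(2,0) S=68.5070 payoff=91.2730 vs cont=85.6957 → 91.2730 [stop]  node(2,1) S=117.2000 payoff=42.5800 vs cont=43.7885 → 43.7885 [wait]  node(2,2) S=200.5027 payoff=0.0000 vs cont=9.9212 → 9.9212 [wait]  ⇒ S*(2)=68.5070
t_1: node(1,0) S=89.6048 payoff=70.1752 vs cont=65.1808 → 70.1752 [stop]  node(1,1) S=153.2935 payoff=6.4865 vs cont=25.9227 → 25.9227 [wait]  ⇒ S*(1)=89.6048
t_0: node(0,0) S=117.2000 payoff=42.5800 vs cont=46.3786 → 46.3786 [wait]  ⇒ S*(0)=-

price = 46.3786
boundary = - 89.6048 68.5070 89.6048
tree:
46.3786
70.1752 25.9227
91.2730 43.7885 9.9212
107.4032 70.1752 20.5534 0.0000
119.7355 91.2730 42.5800 0.0000 0.0000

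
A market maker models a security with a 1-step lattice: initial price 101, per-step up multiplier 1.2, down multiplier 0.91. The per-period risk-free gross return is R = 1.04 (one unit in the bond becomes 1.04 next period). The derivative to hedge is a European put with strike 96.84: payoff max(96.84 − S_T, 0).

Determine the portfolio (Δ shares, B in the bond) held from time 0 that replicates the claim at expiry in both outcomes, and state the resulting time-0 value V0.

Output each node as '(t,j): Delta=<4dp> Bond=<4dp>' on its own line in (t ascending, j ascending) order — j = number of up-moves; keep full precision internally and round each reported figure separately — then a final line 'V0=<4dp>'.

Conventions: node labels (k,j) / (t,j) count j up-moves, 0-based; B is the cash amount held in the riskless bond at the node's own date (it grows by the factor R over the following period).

(0,0): Delta=-0.1683 Bond=19.6154
V0=2.6154

The replicating-portfolio and risk-neutral prices coincide; use p* = (1.04−0.91)/(1.2−0.91) = 0.4483 for the latter.
At maturity the claim pays: V(1,0)=4.9300, V(1,1)=0.0000
  t=0,j=0: stock 101.0000 → up 121.2000 (V=0.0000), down 91.9100 (V=4.9300). Price 2.6154; hedge Δ=-0.1683, bond B=19.6154.
Check: Δ(0,0)·S0 + B(0,0) = 2.6154 = V0.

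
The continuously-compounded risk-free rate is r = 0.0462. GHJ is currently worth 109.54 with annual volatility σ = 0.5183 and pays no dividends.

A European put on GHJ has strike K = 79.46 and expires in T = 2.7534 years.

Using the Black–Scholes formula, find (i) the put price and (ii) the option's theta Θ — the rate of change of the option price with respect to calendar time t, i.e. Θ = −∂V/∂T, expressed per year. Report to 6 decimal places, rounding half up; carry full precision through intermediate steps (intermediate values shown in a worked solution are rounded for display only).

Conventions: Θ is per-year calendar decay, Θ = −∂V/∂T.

price = 13.738970
Θ = -2.842491

σ√T = 0.5183·√2.7534 = 0.860034
d₁ = (ln(S/K) + (r+σ²/2)T) / (σ√T) = (ln(109.54/79.46) + (0.0462+0.5183²/2)·2.7534) / 0.860034 = (0.321036 + 0.497037) / 0.860034 = 0.951209
d₂ = d₁ − σ√T = 0.951209 − 0.860034 = 0.091175
e^{−rT} = 0.880551
N(−d₁) = 0.170749,  N(−d₂) = 0.463677
Put price V = K·e^{−rT}·N(−d₂) − S·N(−d₁) = 32.442824 − 18.703854 = 13.738970
φ(d₁) = (1/√(2π))·e^{−d₁²/2} = 0.253767
Θ = −S·φ(d₁)·σ/(2√T) + r·K·e^{−rT}·N(−d₂) = −4.341349 + 1.498858 = -2.842491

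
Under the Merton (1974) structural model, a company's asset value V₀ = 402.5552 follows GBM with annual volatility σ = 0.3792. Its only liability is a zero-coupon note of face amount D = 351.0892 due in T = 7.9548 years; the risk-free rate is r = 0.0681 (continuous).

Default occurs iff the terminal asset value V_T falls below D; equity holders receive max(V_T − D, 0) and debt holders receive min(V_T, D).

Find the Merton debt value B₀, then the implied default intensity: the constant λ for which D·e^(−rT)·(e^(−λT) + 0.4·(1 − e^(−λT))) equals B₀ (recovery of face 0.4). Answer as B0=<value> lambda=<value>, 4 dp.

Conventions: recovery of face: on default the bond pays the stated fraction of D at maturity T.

Work the structural quantities from V₀ = 402.5552 against face 351.0892:
d₁ = [ln(V₀/D) + (r + σ²/2)T] / (σ√T)
   = [ln(402.5552/351.0892) + (0.0681 + 0.5·0.3792²)·7.9548] / (0.3792·√7.9548)
   = [0.136792 + 1.113643] / 1.069505 = 1.169171
d₂ = d₁ − σ√T = 1.169171 − 1.069505 = 0.099666
N(d₁) = 0.878833,  N(d₂) = 0.539695,  e^(−rT) = 0.581746
E₀ = V₀·N(d₁) − D·e^(−rT)·N(d₂)
   = 402.5552·0.878833 − 351.0892·0.581746·0.539695 = 243.548816
B₀ = V₀ − E₀ = 402.5552 − 243.548816 = 159.006384
e^(−λT) = (B₀·e^(rT)/D − 0.4)/(1 − 0.4) = (159.0064·1.718964/351.0892 − 0.4)/0.6 = 0.63084929
λ = −ln(0.63084929)/7.9548 = 0.057913

B0=159.0064 lambda=0.0579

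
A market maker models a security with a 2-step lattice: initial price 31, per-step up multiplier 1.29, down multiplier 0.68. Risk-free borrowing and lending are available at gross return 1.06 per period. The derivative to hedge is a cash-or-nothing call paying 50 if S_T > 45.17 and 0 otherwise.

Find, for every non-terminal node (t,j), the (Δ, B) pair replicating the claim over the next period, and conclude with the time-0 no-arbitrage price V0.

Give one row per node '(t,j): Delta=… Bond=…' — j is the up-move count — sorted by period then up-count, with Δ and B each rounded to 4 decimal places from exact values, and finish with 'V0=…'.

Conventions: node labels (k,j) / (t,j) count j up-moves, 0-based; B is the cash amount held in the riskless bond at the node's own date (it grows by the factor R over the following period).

(0,0): Delta=1.5539 Bond=-30.9023
(1,0): Delta=0.0000 Bond=0.0000
(1,1): Delta=2.0497 Bond=-52.5827
V0=17.2689

Since d<R<u, set p* = (R−d)/(u−d) = 0.6230; price each node as the discounted p*-expectation of its children.
Terminal payoffs: V(2,0)=0.0000, V(2,1)=0.0000, V(2,2)=50.0000
(1,0): S=21.0800. Δ = (V_up−V_dn)/(S_up−S_dn) = (0.0000−0.0000)/(27.1932−14.3344) = 0.0000. V = [p*·0.0000 + (1−p*)·0.0000]/1.06 = 0.0000. B = V − Δ·S = 0.0000.
(1,1): S=39.9900. Δ = (V_up−V_dn)/(S_up−S_dn) = (50.0000−0.0000)/(51.5871−27.1932) = 2.0497. V = [p*·50.0000 + (1−p*)·0.0000]/1.06 = 29.3845. B = V − Δ·S = -52.5827.
(0,0): S=31.0000. Δ = (V_up−V_dn)/(S_up−S_dn) = (29.3845−0.0000)/(39.9900−21.0800) = 1.5539. V = [p*·29.3845 + (1−p*)·0.0000]/1.06 = 17.2689. B = V − Δ·S = -30.9023.
Sanity check at the root: Δ(0,0)·S0 + B(0,0) reproduces V0 = 17.2689.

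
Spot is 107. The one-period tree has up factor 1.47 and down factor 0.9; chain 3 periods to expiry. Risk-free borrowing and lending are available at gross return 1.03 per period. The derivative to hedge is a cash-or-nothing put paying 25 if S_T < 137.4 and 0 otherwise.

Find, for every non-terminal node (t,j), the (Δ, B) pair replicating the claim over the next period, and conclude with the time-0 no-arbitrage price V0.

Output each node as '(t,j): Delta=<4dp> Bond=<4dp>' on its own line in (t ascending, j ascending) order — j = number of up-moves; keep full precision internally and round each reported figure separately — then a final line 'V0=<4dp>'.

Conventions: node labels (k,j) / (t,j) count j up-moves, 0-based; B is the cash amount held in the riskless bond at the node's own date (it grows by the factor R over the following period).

(0,0): Delta=-0.1360 Bond=34.4081
(1,0): Delta=-0.1008 Bond=32.0509
(1,1): Delta=-0.2090 Bond=46.9122
(2,0): Delta=0.0000 Bond=24.2718
(2,1): Delta=-0.3098 Bond=62.5958
(2,2): Delta=0.0000 Bond=0.0000
V0=19.8512

Arbitrage-free pricing uses the up-move probability p* = (R−d)/(u−d) = 0.2281, discounting each step at R = 1.03.
At maturity the claim pays: V(3,0)=25.0000, V(3,1)=25.0000, V(3,2)=0.0000, V(3,3)=0.0000
  t=2,j=0: stock 86.6700 → up 127.4049 (V=25.0000), down 78.0030 (V=25.0000). Price 24.2718; hedge Δ=0.0000, bond B=24.2718.
  t=2,j=1: stock 141.5610 → up 208.0947 (V=0.0000), down 127.4049 (V=25.0000). Price 18.7362; hedge Δ=-0.3098, bond B=62.5958.
  t=2,j=2: stock 231.2163 → up 339.8880 (V=0.0000), down 208.0947 (V=0.0000). Price 0.0000; hedge Δ=0.0000, bond B=0.0000.
  t=1,j=0: stock 96.3000 → up 141.5610 (V=18.7362), down 86.6700 (V=24.2718). Price 22.3391; hedge Δ=-0.1008, bond B=32.0509.
  t=1,j=1: stock 157.2900 → up 231.2163 (V=0.0000), down 141.5610 (V=18.7362). Price 14.0417; hedge Δ=-0.2090, bond B=46.9122.
  t=0,j=0: stock 107.0000 → up 157.2900 (V=14.0417), down 96.3000 (V=22.3391). Price 19.8512; hedge Δ=-0.1360, bond B=34.4081.
Sanity check at the root: Δ(0,0)·S0 + B(0,0) reproduces V0 = 19.8512.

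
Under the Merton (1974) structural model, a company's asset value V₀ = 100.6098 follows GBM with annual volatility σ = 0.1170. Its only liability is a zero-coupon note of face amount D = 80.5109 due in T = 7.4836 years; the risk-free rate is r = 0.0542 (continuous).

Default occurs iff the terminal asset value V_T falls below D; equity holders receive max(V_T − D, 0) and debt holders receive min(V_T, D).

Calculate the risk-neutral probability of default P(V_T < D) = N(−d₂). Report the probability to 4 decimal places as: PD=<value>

Work the structural quantities from V₀ = 100.6098 against face 80.5109:
d₁ = [ln(V₀/D) + (r + σ²/2)T] / (σ√T)
   = [ln(100.6098/80.5109) + (0.0542 + 0.5·0.1170²)·7.4836] / (0.1170·√7.4836)
   = [0.222857 + 0.456833] / 0.320067 = 2.123585
d₂ = d₁ − σ√T = 2.123585 − 0.320067 = 1.803517
risk-neutral PD = N(−d₂) = N(-1.803517) = 0.035654

PD=0.0357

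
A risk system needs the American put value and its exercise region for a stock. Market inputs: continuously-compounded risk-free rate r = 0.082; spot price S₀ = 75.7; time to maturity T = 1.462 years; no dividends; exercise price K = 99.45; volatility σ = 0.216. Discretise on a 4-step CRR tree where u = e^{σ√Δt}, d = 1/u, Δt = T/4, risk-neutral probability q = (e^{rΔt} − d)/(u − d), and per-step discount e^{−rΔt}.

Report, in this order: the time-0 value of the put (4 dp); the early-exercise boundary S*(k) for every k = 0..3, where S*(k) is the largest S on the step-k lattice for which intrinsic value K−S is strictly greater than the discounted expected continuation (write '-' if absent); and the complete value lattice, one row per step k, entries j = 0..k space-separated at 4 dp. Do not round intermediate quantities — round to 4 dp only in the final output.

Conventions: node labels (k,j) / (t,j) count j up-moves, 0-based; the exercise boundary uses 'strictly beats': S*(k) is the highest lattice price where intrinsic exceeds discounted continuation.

Δt=0.36550, u=1.13950, d=0.87758, q=0.58356, disc=e^(-rΔt)=0.97047
k=4 terminal: V=max(K-S,0) → 54.5502 41.1498 23.7500 1.1572 0.0000
k=3: j=0 S=51.1631 intr=48.2869 cont=45.3505 V=48.2869[EX]; j=1 S=66.4329 intr=33.0171 cont=30.0807 V=33.0171[EX]; j=2 S=86.2599 intr=13.1901 cont=10.2537 V=13.1901[EX]; j=3 S=112.0043 intr=0.0000 cont=0.4677 V=0.4677[hold]  S*(3)=86.2599
k=2: j=0 S=58.3002 intr=41.1498 cont=38.2134 V=41.1498[EX]; j=1 S=75.7000 intr=23.7500 cont=20.8136 V=23.7500[EX]; j=2 S=98.2928 intr=1.1572 cont=5.5956 V=5.5956[hold]  S*(2)=75.7000
k=1: j=0 S=66.4329 intr=33.0171 cont=30.0807 V=33.0171[EX]; j=1 S=86.2599 intr=13.1901 cont=12.7673 V=13.1901[EX]  S*(1)=86.2599
k=0: j=0 S=75.7000 intr=23.7500 cont=20.8136 V=23.7500[EX]  S*(0)=75.7000

price = 23.7500
boundary = 75.7000 86.2599 75.7000 86.2599
tree:
23.7500
33.0171 13.1901
41.1498 23.7500 5.5956
48.2869 33.0171 13.1901 0.4677
54.5502 41.1498 23.7500 1.1572 0.0000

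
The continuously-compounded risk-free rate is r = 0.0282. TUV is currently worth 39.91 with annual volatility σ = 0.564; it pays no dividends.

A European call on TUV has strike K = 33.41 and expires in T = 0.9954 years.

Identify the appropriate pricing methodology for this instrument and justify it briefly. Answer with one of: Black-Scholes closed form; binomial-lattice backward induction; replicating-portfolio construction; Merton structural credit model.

framework: Black-Scholes closed form

Key observation: the strike-33.41 call on TUV is European-exercise on a continuously-modelled lognormal underlying, so its value is a single closed-form evaluation.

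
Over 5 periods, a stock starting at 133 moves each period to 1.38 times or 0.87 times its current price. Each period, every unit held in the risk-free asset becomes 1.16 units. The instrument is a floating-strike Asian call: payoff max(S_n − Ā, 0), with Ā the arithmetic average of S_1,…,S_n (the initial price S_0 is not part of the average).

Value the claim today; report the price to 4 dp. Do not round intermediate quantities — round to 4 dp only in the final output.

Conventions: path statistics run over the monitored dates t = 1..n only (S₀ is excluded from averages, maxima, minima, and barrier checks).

price = 33.6395

No-arbitrage gives p* = (R−d)/(u−d) = 0.5686: enumerate every path, weight its payoff by its p*-probability, and discount by R^5.
Enumerate all 2^5 = 32 price paths (U = up ×1.38, D = down ×0.87); each path with k up-moves has probability p*^k·(1−p*)^(5−k).
DDDDD: Ā=89.2888, payoff=0.0000, prob=0.014937
UDDDD: Ā=141.6305, payoff=0.0000, prob=0.019690
DUDDD: Ā=128.0645, payoff=0.0000, prob=0.019690
UUDDD: Ā=203.1368, payoff=0.0000, prob=0.025955
DDUDD: Ā=116.2621, payoff=0.0000, prob=0.019690
UDUDD: Ā=184.4157, payoff=0.0000, prob=0.025955
DUUDD: Ā=170.8497, payoff=0.0000, prob=0.025955
UUUDD: Ā=271.0030, payoff=0.0000, prob=0.034213
DDDUD: Ā=105.9940, payoff=0.0000, prob=0.019690
UDDUD: Ā=168.1284, payoff=0.0000, prob=0.025955
DUDUD: Ā=154.5624, payoff=12.2267, prob=0.025955
UUDUD: Ā=245.1679, payoff=19.3941, prob=0.034213
DDUUD: Ā=142.7600, payoff=24.0291, prob=0.025955
UDUUD: Ā=226.4468, payoff=38.1151, prob=0.034213
DUUUD: Ā=212.8808, payoff=51.6811, prob=0.034213
UUUUD: Ā=337.6730, payoff=81.9770, prob=0.045099
DDDDU: Ā=97.0607, payoff=8.0889, prob=0.019690
UDDDU: Ā=153.9584, payoff=12.8307, prob=0.025955
DUDDU: Ā=140.3924, payoff=26.3967, prob=0.025955
UUDDU: Ā=222.6914, payoff=41.8706, prob=0.034213
DDUDU: Ā=128.5900, payoff=38.1991, prob=0.025955
UDUDU: Ā=203.9703, payoff=60.5917, prob=0.034213
DUUDU: Ā=190.4043, payoff=74.1577, prob=0.034213
UUUDU: Ā=302.0206, payoff=117.6294, prob=0.045099
DDDUU: Ā=118.3219, payoff=48.4672, prob=0.025955
UDDUU: Ā=187.6830, payoff=76.8790, prob=0.034213
DUDUU: Ā=174.1170, payoff=90.4450, prob=0.034213
UUDUU: Ā=276.1855, payoff=143.4645, prob=0.045099
DDUUU: Ā=162.3145, payoff=102.2474, prob=0.034213
UDUUU: Ā=257.4644, payoff=162.1856, prob=0.045099
DUUUU: Ā=243.8984, payoff=175.7516, prob=0.045099
UUUUU: Ā=386.8734, payoff=278.7784, prob=0.059448
Price = Σ prob·payoff / R^5 = 70.654389 / 2.100342 = 33.6395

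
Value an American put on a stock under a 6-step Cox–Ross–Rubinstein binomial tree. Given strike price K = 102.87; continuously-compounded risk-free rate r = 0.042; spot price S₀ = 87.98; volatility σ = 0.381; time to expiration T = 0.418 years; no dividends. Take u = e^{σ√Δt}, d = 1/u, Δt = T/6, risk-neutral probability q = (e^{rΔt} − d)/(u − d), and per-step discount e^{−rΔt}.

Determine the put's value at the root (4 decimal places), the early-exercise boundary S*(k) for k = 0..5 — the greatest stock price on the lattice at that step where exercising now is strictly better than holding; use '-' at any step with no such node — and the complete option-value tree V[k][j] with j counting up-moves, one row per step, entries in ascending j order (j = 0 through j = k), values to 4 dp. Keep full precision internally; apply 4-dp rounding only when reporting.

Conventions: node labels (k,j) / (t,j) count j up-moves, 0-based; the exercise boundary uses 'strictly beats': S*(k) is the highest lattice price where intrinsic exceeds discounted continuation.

price = 17.7108
boundary = - - 71.9509 65.0672 71.9509 79.5628
tree:
17.7108
23.8731 11.3882
30.9191 16.6655 5.9511
37.8028 23.3358 9.8067 1.9645
44.0279 30.9191 15.5644 3.8590 0.0000
49.6574 37.8028 23.3072 7.5802 0.0000 0.0000
54.7483 44.0279 30.9191 14.8900 0.0000 0.0000 0.0000

Δt=0.06967, u=1.10579, d=0.90433, q=0.48943, disc=e^(-rΔt)=0.99708
k=6 terminal: V=max(K-S,0) → 54.7483 44.0279 30.9191 14.8900 0.0000 0.0000 0.0000
k=5: j=0 S=53.2126 intr=49.6574 cont=49.3568 V=49.6574[EX]; j=1 S=65.0672 intr=37.8028 cont=37.5022 V=37.8028[EX]; j=2 S=79.5628 intr=23.3072 cont=23.0066 V=23.3072[EX]; j=3 S=97.2877 intr=5.5823 cont=7.5802 V=7.5802[hold]; j=4 S=118.9613 intr=0.0000 cont=0.0000 V=0.0000[hold]; j=5 S=145.4633 intr=0.0000 cont=0.0000 V=0.0000[hold]  S*(5)=79.5628
k=4: j=0 S=58.8421 intr=44.0279 cont=43.7273 V=44.0279[EX]; j=1 S=71.9509 intr=30.9191 cont=30.6185 V=30.9191[EX]; j=2 S=87.9800 intr=14.8900 cont=15.5644 V=15.5644[hold]; j=3 S=107.5800 intr=0.0000 cont=3.8590 V=3.8590[hold]; j=4 S=131.5466 intr=0.0000 cont=0.0000 V=0.0000[hold]  S*(4)=71.9509
k=3: j=0 S=65.0672 intr=37.8028 cont=37.5022 V=37.8028[EX]; j=1 S=79.5628 intr=23.3072 cont=23.3358 V=23.3358[hold]; j=2 S=97.2877 intr=5.5823 cont=9.8067 V=9.8067[hold]; j=3 S=118.9613 intr=0.0000 cont=1.9645 V=1.9645[hold]  S*(3)=65.0672
k=2: j=0 S=71.9509 intr=30.9191 cont=30.6325 V=30.9191[EX]; j=1 S=87.9800 intr=14.8900 cont=16.6655 V=16.6655[hold]; j=2 S=107.5800 intr=0.0000 cont=5.9511 V=5.9511[hold]  S*(2)=71.9509
k=1: j=0 S=79.5628 intr=23.3072 cont=23.8731 V=23.8731[hold]; j=1 S=97.2877 intr=5.5823 cont=11.3882 V=11.3882[hold]  S*(1)=-
k=0: j=0 S=87.9800 intr=14.8900 cont=17.7108 V=17.7108[hold]  S*(0)=-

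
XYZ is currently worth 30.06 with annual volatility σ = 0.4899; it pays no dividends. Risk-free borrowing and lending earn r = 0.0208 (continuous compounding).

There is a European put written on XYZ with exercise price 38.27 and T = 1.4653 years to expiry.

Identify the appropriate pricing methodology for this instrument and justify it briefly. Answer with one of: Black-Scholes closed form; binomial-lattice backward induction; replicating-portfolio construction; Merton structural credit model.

framework: Black-Scholes closed form

Key observation: a European claim on XYZ (strike 38.27) — a lognormal (GBM) underlying with constant rate and volatility — has an exact closed-form value; no lattice or capital structure is involved.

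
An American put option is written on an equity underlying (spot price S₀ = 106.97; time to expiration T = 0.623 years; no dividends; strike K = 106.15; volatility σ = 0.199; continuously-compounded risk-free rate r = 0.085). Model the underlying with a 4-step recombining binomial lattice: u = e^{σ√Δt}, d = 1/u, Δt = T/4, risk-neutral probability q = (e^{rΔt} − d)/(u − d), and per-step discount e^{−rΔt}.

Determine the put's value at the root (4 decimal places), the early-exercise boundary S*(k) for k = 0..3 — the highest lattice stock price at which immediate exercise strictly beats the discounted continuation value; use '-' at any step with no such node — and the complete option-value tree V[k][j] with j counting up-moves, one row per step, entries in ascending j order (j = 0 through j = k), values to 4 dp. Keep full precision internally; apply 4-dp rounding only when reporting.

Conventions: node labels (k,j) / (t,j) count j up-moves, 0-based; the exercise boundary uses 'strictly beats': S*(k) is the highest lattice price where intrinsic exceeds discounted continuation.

Δt=0.15575  u=1.08170  d=0.92447  q=0.56513  discount=0.98685
step 4 (expiry): payoffs max(K−S,0) = 28.0175 14.7288 0.0000 0.0000 0.0000
step 3: (k=3,j=0): S=84.5160, K−S=21.6340, hold=20.2379 ⇒ V=21.6340 exercise | (k=3,j=1): S=98.8905, K−S=7.2595, hold=6.3208 ⇒ V=7.2595 exercise | (k=3,j=2): S=115.7097, K−S=0.0000, hold=0.0000 ⇒ V=0.0000 continue | (k=3,j=3): S=135.3895, K−S=0.0000, hold=0.0000 ⇒ V=0.0000 continue  boundary S*=98.8905
step 2: (k=2,j=0): S=91.4212, K−S=14.7288, hold=13.3328 ⇒ V=14.7288 exercise | (k=2,j=1): S=106.9700, K−S=0.0000, hold=3.1154 ⇒ V=3.1154 continue | (k=2,j=2): S=125.1634, K−S=0.0000, hold=0.0000 ⇒ V=0.0000 continue  boundary S*=91.4212
step 1: (k=1,j=0): S=98.8905, K−S=7.2595, hold=8.0583 ⇒ V=8.0583 continue | (k=1,j=1): S=115.7097, K−S=0.0000, hold=1.3370 ⇒ V=1.3370 continue  boundary S*=-
step 0: (k=0,j=0): S=106.9700, K−S=0.0000, hold=4.2038 ⇒ V=4.2038 continue  boundary S*=-

price = 4.2038
boundary = - - 91.4212 98.8905
tree:
4.2038
8.0583 1.3370
14.7288 3.1154 0.0000
21.6340 7.2595 0.0000 0.0000
28.0175 14.7288 0.0000 0.0000 0.0000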